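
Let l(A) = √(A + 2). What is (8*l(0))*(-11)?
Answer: -88*√2 ≈ -124.45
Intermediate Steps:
l(A) = √(2 + A)
(8*l(0))*(-11) = (8*√(2 + 0))*(-11) = (8*√2)*(-11) = -88*√2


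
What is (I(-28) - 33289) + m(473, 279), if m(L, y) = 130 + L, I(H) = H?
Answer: -32714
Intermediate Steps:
(I(-28) - 33289) + m(473, 279) = (-28 - 33289) + (130 + 473) = -33317 + 603 = -32714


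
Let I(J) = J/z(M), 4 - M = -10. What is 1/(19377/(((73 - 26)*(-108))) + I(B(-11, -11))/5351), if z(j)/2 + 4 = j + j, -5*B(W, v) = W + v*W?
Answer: -2011976/7680641 ≈ -0.26195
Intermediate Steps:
B(W, v) = -W/5 - W*v/5 (B(W, v) = -(W + v*W)/5 = -(W + W*v)/5 = -W/5 - W*v/5)
M = 14 (M = 4 - 1*(-10) = 4 + 10 = 14)
z(j) = -8 + 4*j (z(j) = -8 + 2*(j + j) = -8 + 2*(2*j) = -8 + 4*j)
I(J) = J/48 (I(J) = J/(-8 + 4*14) = J/(-8 + 56) = J/48)
1/(19377/(((73 - 26)*(-108))) + I(B(-11, -11))/5351) = 1/(19377/(((73 - 26)*(-108))) + ((-⅕*(-11)*(1 - 11))/48)/5351) = 1/(19377/((47*(-108))) + ((-⅕*(-11)*(-10))/48)*(1/5351)) = 1/(19377/(-5076) + ((1/48)*(-22))*(1/5351)) = 1/(19377*(-1/5076) - 11/24*1/5351) = 1/(-2153/564 - 11/128424) = 1/(-7680641/2011976) = -2011976/7680641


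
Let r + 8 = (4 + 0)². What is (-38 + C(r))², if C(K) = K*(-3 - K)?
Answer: 15876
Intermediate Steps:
r = 8 (r = -8 + (4 + 0)² = -8 + 4² = -8 + 16 = 8)
(-38 + C(r))² = (-38 - 1*8*(3 + 8))² = (-38 - 1*8*11)² = (-38 - 88)² = (-126)² = 15876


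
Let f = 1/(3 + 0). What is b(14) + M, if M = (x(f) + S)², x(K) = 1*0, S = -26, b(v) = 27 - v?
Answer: 689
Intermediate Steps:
f = ⅓ (f = 1/3 = ⅓ ≈ 0.33333)
x(K) = 0
M = 676 (M = (0 - 26)² = (-26)² = 676)
b(14) + M = (27 - 1*14) + 676 = (27 - 14) + 676 = 13 + 676 = 689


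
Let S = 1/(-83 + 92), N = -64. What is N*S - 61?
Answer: -613/9 ≈ -68.111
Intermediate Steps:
S = ⅑ (S = 1/9 = ⅑ ≈ 0.11111)
N*S - 61 = -64*⅑ - 61 = -64/9 - 61 = -613/9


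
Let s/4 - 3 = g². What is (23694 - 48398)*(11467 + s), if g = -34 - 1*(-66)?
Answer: -384764800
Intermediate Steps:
g = 32 (g = -34 + 66 = 32)
s = 4108 (s = 12 + 4*32² = 12 + 4*1024 = 12 + 4096 = 4108)
(23694 - 48398)*(11467 + s) = (23694 - 48398)*(11467 + 4108) = -24704*15575 = -384764800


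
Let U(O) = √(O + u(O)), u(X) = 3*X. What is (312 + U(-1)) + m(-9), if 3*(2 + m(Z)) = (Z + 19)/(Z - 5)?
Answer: 6505/21 + 2*I ≈ 309.76 + 2.0*I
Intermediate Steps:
m(Z) = -2 + (19 + Z)/(3*(-5 + Z)) (m(Z) = -2 + ((Z + 19)/(Z - 5))/3 = -2 + ((19 + Z)/(-5 + Z))/3 = -2 + (19 + Z)/(3*(-5 + Z)))
U(O) = 2*√O (U(O) = √(O + 3*O) = √(4*O) = 2*√O)
(312 + U(-1)) + m(-9) = (312 + 2*√(-1)) + (49 - 5*(-9))/(3*(-5 - 9)) = (312 + 2*I) + (⅓)*(49 + 45)/(-14) = (312 + 2*I) + (⅓)*(-1/14)*94 = (312 + 2*I) - 47/21 = 6505/21 + 2*I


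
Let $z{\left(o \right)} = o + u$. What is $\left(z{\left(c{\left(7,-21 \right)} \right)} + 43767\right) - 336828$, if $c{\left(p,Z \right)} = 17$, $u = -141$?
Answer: $-293185$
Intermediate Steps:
$z{\left(o \right)} = -141 + o$ ($z{\left(o \right)} = o - 141 = -141 + o$)
$\left(z{\left(c{\left(7,-21 \right)} \right)} + 43767\right) - 336828 = \left(\left(-141 + 17\right) + 43767\right) - 336828 = \left(-124 + 43767\right) - 336828 = 43643 - 336828 = -293185$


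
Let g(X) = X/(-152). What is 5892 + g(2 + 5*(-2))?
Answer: 111949/19 ≈ 5892.1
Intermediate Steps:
g(X) = -X/152 (g(X) = X*(-1/152) = -X/152)
5892 + g(2 + 5*(-2)) = 5892 - (2 + 5*(-2))/152 = 5892 - (2 - 10)/152 = 5892 - 1/152*(-8) = 5892 + 1/19 = 111949/19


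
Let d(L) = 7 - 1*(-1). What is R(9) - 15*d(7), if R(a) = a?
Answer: -111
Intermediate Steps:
d(L) = 8 (d(L) = 7 + 1 = 8)
R(9) - 15*d(7) = 9 - 15*8 = 9 - 120 = -111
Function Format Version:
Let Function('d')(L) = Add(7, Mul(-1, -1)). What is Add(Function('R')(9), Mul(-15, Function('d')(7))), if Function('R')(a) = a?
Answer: -111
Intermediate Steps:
Function('d')(L) = 8 (Function('d')(L) = Add(7, 1) = 8)
Add(Function('R')(9), Mul(-15, Function('d')(7))) = Add(9, Mul(-15, 8)) = Add(9, -120) = -111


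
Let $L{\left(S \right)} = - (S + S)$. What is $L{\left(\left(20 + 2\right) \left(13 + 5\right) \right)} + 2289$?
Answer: $1497$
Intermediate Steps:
$L{\left(S \right)} = - 2 S$
$L{\left(\left(20 + 2\right) \left(13 + 5\right) \right)} + 2289 = - 2 \left(20 + 2\right) \left(13 + 5\right) + 2289 = - 2 \cdot 22 \cdot 18 + 2289 = \left(-2\right) 396 + 2289 = -792 + 2289 = 1497$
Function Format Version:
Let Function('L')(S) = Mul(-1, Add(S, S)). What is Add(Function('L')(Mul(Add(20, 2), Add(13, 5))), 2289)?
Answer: 1497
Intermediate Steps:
Function('L')(S) = Mul(-2, S) (Function('L')(S) = Mul(-1, Mul(2, S)) = Mul(-2, S))
Add(Function('L')(Mul(Add(20, 2), Add(13, 5))), 2289) = Add(Mul(-2, Mul(Add(20, 2), Add(13, 5))), 2289) = Add(Mul(-2, Mul(22, 18)), 2289) = Add(Mul(-2, 396), 2289) = Add(-792, 2289) = 1497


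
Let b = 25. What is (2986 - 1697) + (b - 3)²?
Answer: 1773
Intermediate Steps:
(2986 - 1697) + (b - 3)² = (2986 - 1697) + (25 - 3)² = 1289 + 22² = 1289 + 484 = 1773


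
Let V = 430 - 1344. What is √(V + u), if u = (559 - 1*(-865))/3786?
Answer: I*√3273924570/1893 ≈ 30.226*I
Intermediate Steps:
V = -914
u = 712/1893 (u = (559 + 865)*(1/3786) = 1424*(1/3786) = 712/1893 ≈ 0.37612)
√(V + u) = √(-914 + 712/1893) = √(-1729490/1893) = I*√3273924570/1893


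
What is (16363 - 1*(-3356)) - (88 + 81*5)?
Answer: 19226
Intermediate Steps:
(16363 - 1*(-3356)) - (88 + 81*5) = (16363 + 3356) - (88 + 405) = 19719 - 1*493 = 19719 - 493 = 19226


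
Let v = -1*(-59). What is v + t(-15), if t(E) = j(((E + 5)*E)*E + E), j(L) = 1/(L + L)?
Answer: 267269/4530 ≈ 59.000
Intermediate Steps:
v = 59
j(L) = 1/(2*L)
t(E) = 1/(2*(E + E²*(5 + E))) (t(E) = 1/(2*(((E + 5)*E)*E + E)) = 1/(2*(((5 + E)*E)*E + E)) = 1/(2*((E*(5 + E))*E + E)) = 1/(2*(E²*(5 + E) + E)) = 1/(2*(E + E²*(5 + E))))
v + t(-15) = 59 + (½)/(-15*(1 + (-15)² + 5*(-15))) = 59 + (½)*(-1/15)/(1 + 225 - 75) = 59 + (½)*(-1/15)/151 = 59 + (½)*(-1/15)*(1/151) = 59 - 1/4530 = 267269/4530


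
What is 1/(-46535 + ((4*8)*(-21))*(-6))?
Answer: -1/42503 ≈ -2.3528e-5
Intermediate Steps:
1/(-46535 + ((4*8)*(-21))*(-6)) = 1/(-46535 + (32*(-21))*(-6)) = 1/(-46535 - 672*(-6)) = 1/(-46535 + 4032) = 1/(-42503) = -1/42503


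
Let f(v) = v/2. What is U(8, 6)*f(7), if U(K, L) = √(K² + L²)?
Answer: 35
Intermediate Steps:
f(v) = v/2 (f(v) = v*(½) = v/2)
U(8, 6)*f(7) = √(8² + 6²)*((½)*7) = √(64 + 36)*(7/2) = √100*(7/2) = 10*(7/2) = 35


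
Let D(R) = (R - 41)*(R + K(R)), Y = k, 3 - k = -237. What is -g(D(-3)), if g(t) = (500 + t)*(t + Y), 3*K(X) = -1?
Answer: -2250400/9 ≈ -2.5004e+5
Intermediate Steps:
k = 240 (k = 3 - 1*(-237) = 3 + 237 = 240)
K(X) = -⅓ (K(X) = (⅓)*(-1) = -⅓)
Y = 240
D(R) = (-41 + R)*(-⅓ + R) (D(R) = (R - 41)*(R - ⅓) = (-41 + R)*(-⅓ + R))
g(t) = (240 + t)*(500 + t) (g(t) = (500 + t)*(t + 240) = (500 + t)*(240 + t) = (240 + t)*(500 + t))
-g(D(-3)) = -(120000 + (41/3 + (-3)² - 124/3*(-3))² + 740*(41/3 + (-3)² - 124/3*(-3))) = -(120000 + (41/3 + 9 + 124)² + 740*(41/3 + 9 + 124)) = -(120000 + (440/3)² + 740*(440/3)) = -(120000 + 193600/9 + 325600/3) = -1*2250400/9 = -2250400/9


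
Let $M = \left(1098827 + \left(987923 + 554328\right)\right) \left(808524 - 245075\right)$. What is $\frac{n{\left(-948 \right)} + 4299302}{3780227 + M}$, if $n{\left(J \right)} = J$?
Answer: $\frac{4298354}{1488116538249} \approx 2.8885 \cdot 10^{-6}$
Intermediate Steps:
$M = 1488112758022$ ($M = \left(1098827 + 1542251\right) 563449 = 2641078 \cdot 563449 = 1488112758022$)
$\frac{n{\left(-948 \right)} + 4299302}{3780227 + M} = \frac{-948 + 4299302}{3780227 + 1488112758022} = \frac{4298354}{1488116538249}$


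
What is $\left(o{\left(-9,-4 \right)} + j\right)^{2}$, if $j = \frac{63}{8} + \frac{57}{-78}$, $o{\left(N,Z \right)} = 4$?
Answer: $\frac{1343281}{10816} \approx 124.19$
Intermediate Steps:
$j = \frac{743}{104}$ ($j = 63 \cdot \frac{1}{8} + 57 \left(- \frac{1}{78}\right) = \frac{63}{8} - \frac{19}{26} = \frac{743}{104} \approx 7.1442$)
$\left(o{\left(-9,-4 \right)} + j\right)^{2} = \left(4 + \frac{743}{104}\right)^{2} = \left(\frac{1159}{104}\right)^{2} = \frac{1343281}{10816}$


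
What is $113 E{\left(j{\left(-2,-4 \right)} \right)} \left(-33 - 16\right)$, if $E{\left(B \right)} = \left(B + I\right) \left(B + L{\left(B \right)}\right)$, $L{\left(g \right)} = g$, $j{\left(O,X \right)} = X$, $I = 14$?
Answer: $442960$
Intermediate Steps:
$E{\left(B \right)} = 2 B \left(14 + B\right)$ ($E{\left(B \right)} = \left(B + 14\right) \left(B + B\right) = \left(14 + B\right) 2 B = 2 B \left(14 + B\right)$)
$113 E{\left(j{\left(-2,-4 \right)} \right)} \left(-33 - 16\right) = 113 \cdot 2 \left(-4\right) \left(14 - 4\right) \left(-33 - 16\right) = 113 \cdot 2 \left(-4\right) 10 \left(-33 - 16\right) = 113 \left(-80\right) \left(-49\right) = \left(-9040\right) \left(-49\right) = 442960$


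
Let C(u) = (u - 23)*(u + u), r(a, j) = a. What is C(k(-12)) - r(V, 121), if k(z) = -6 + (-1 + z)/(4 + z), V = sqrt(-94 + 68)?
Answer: 7665/32 - I*sqrt(26) ≈ 239.53 - 5.099*I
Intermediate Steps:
V = I*sqrt(26) (V = sqrt(-26) = I*sqrt(26) ≈ 5.099*I)
k(z) = -6 + (-1 + z)/(4 + z)
C(u) = 2*u*(-23 + u) (C(u) = (-23 + u)*(2*u) = 2*u*(-23 + u))
C(k(-12)) - r(V, 121) = 2*(5*(-5 - 1*(-12))/(4 - 12))*(-23 + 5*(-5 - 1*(-12))/(4 - 12)) - I*sqrt(26) = 2*(5*(-5 + 12)/(-8))*(-23 + 5*(-5 + 12)/(-8)) - I*sqrt(26) = 2*(5*(-1/8)*7)*(-23 + 5*(-1/8)*7) - I*sqrt(26) = 2*(-35/8)*(-23 - 35/8) - I*sqrt(26) = 2*(-35/8)*(-219/8) - I*sqrt(26) = 7665/32 - I*sqrt(26)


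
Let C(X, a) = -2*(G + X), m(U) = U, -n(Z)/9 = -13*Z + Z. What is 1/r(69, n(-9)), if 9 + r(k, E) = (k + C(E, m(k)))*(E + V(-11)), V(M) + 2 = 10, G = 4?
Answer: -1/1932829 ≈ -5.1738e-7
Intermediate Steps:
n(Z) = 108*Z (n(Z) = -9*(-13*Z + Z) = -(-108)*Z = 108*Z)
V(M) = 8 (V(M) = -2 + 10 = 8)
C(X, a) = -8 - 2*X (C(X, a) = -2*(4 + X) = -8 - 2*X)
r(k, E) = -9 + (8 + E)*(-8 + k - 2*E) (r(k, E) = -9 + (k + (-8 - 2*E))*(E + 8) = -9 + (-8 + k - 2*E)*(8 + E) = -9 + (8 + E)*(-8 + k - 2*E))
1/r(69, n(-9)) = 1/(-73 - 2592*(-9) - 2*(108*(-9))**2 + 8*69 + (108*(-9))*69) = 1/(-73 - 24*(-972) - 2*(-972)**2 + 552 - 972*69) = 1/(-73 + 23328 - 2*944784 + 552 - 67068) = 1/(-73 + 23328 - 1889568 + 552 - 67068) = 1/(-1932829) = -1/1932829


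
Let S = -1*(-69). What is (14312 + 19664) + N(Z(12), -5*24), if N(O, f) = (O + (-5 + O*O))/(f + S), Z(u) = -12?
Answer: 1732649/51 ≈ 33974.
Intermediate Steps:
S = 69
N(O, f) = (-5 + O + O²)/(69 + f) (N(O, f) = (O + (-5 + O*O))/(f + 69) = (O + (-5 + O²))/(69 + f) = (-5 + O + O²)/(69 + f))
(14312 + 19664) + N(Z(12), -5*24) = (14312 + 19664) + (-5 - 12 + (-12)²)/(69 - 5*24) = 33976 + (-5 - 12 + 144)/(69 - 120) = 33976 + 127/(-51) = 33976 - 1/51*127 = 33976 - 127/51 = 1732649/51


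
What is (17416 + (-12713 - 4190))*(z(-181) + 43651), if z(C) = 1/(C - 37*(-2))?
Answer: 2396046528/107 ≈ 2.2393e+7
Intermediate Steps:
z(C) = 1/(74 + C) (z(C) = 1/(C + 74) = 1/(74 + C))
(17416 + (-12713 - 4190))*(z(-181) + 43651) = (17416 + (-12713 - 4190))*(1/(74 - 181) + 43651) = (17416 - 16903)*(1/(-107) + 43651) = 513*(-1/107 + 43651) = 513*(4670656/107) = 2396046528/107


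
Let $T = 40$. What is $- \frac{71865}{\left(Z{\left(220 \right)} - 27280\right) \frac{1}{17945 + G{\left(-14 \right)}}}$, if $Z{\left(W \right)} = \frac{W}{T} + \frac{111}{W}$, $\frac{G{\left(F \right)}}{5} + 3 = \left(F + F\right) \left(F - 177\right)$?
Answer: $\frac{235415367000}{2000093} \approx 1.177 \cdot 10^{5}$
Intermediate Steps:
$G{\left(F \right)} = -15 + 10 F \left(-177 + F\right)$ ($G{\left(F \right)} = -15 + 5 \left(F + F\right) \left(F - 177\right) = -15 + 5 \cdot 2 F \left(-177 + F\right) = -15 + 10 F \left(-177 + F\right)$)
$Z{\left(W \right)} = \frac{111}{W} + \frac{W}{40}$ ($Z{\left(W \right)} = \frac{W}{40} + \frac{111}{W} = \frac{111}{W} + \frac{W}{40}$)
$- \frac{71865}{\left(Z{\left(220 \right)} - 27280\right) \frac{1}{17945 + G{\left(-14 \right)}}} = - \frac{71865}{\left(\left(\frac{111}{220} + \frac{1}{40} \cdot 220\right) - 27280\right) \frac{1}{17945 - \left(-24765 - 1960\right)}} = - \frac{71865}{\left(\left(111 \cdot \frac{1}{220} + \frac{11}{2}\right) - 27280\right) \frac{1}{17945 + \left(-15 + 24780 + 10 \cdot 196\right)}} = - \frac{71865}{\left(\left(\frac{111}{220} + \frac{11}{2}\right) - 27280\right) \frac{1}{17945 + \left(-15 + 24780 + 1960\right)}} = - \frac{71865}{\left(\frac{1321}{220} - 27280\right) \frac{1}{17945 + 26725}} = - \frac{71865}{\left(- \frac{6000279}{220}\right) \frac{1}{44670}} = - \frac{71865}{- \frac{2000093}{3275800}} = \left(-71865\right) \left(- \frac{3275800}{2000093}\right) = \frac{235415367000}{2000093}$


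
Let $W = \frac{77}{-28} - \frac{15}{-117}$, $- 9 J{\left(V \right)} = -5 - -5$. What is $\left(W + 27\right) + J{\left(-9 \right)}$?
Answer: $\frac{3803}{156} \approx 24.378$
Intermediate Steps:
$J{\left(V \right)} = 0$ ($J{\left(V \right)} = - \frac{-5 - -5}{9} = - \frac{-5 + 5}{9} = \left(- \frac{1}{9}\right) 0 = 0$)
$W = - \frac{409}{156}$ ($W = 77 \left(- \frac{1}{28}\right) - - \frac{5}{39} = - \frac{11}{4} + \frac{5}{39} = - \frac{409}{156} \approx -2.6218$)
$\left(W + 27\right) + J{\left(-9 \right)} = \left(- \frac{409}{156} + 27\right) + 0 = \frac{3803}{156} + 0 = \frac{3803}{156}$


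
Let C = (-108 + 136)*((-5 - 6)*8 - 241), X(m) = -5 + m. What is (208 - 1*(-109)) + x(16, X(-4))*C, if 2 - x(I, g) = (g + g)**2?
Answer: 2966581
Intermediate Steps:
x(I, g) = 2 - 4*g**2 (x(I, g) = 2 - (g + g)**2 = 2 - (2*g)**2 = 2 - 4*g**2)
C = -9212 (C = 28*(-11*8 - 241) = 28*(-88 - 241) = 28*(-329) = -9212)
(208 - 1*(-109)) + x(16, X(-4))*C = (208 - 1*(-109)) + (2 - 4*(-5 - 4)**2)*(-9212) = (208 + 109) + (2 - 4*(-9)**2)*(-9212) = 317 + (2 - 4*81)*(-9212) = 317 + (2 - 324)*(-9212) = 317 - 322*(-9212) = 317 + 2966264 = 2966581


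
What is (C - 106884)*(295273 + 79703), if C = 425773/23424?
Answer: -4888798508979/122 ≈ -4.0072e+10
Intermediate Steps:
C = 425773/23424 (C = 425773*(1/23424) = 425773/23424 ≈ 18.177)
(C - 106884)*(295273 + 79703) = (425773/23424 - 106884)*(295273 + 79703) = -2503225043/23424*374976 = -4888798508979/122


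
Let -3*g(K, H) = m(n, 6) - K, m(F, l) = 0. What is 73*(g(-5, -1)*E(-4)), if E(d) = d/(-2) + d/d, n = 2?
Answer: -365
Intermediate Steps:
g(K, H) = K/3 (g(K, H) = -(0 - K)/3 = -(-1)*K/3 = K/3)
E(d) = 1 - d/2 (E(d) = d*(-½) + 1 = -d/2 + 1 = 1 - d/2)
73*(g(-5, -1)*E(-4)) = 73*(((⅓)*(-5))*(1 - ½*(-4))) = 73*(-5*(1 + 2)/3) = 73*(-5/3*3) = 73*(-5) = -365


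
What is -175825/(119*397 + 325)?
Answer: -175825/47568 ≈ -3.6963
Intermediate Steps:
-175825/(119*397 + 325) = -175825/(47243 + 325) = -175825/47568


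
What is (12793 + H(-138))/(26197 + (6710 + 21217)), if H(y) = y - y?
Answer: 12793/54124 ≈ 0.23636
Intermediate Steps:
H(y) = 0
(12793 + H(-138))/(26197 + (6710 + 21217)) = (12793 + 0)/(26197 + (6710 + 21217)) = 12793/(26197 + 27927) = 12793/54124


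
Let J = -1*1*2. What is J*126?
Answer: -252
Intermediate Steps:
J = -2 (J = -1*2 = -2)
J*126 = -2*126 = -252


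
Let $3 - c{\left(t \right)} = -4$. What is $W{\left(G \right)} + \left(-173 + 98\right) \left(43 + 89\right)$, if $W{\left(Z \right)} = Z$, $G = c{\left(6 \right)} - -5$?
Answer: $-9888$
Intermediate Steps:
$c{\left(t \right)} = 7$ ($c{\left(t \right)} = 3 - -4 = 3 + 4 = 7$)
$G = 12$ ($G = 7 - -5 = 7 + 5 = 12$)
$W{\left(G \right)} + \left(-173 + 98\right) \left(43 + 89\right) = 12 + \left(-173 + 98\right) \left(43 + 89\right) = 12 - 9900 = -9888$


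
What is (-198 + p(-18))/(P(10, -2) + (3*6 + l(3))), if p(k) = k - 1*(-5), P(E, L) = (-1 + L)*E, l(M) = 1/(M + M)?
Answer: 1266/71 ≈ 17.831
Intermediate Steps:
l(M) = 1/(2*M)
P(E, L) = E*(-1 + L)
p(k) = 5 + k (p(k) = k + 5 = 5 + k)
(-198 + p(-18))/(P(10, -2) + (3*6 + l(3))) = (-198 + (5 - 18))/(10*(-1 - 2) + (3*6 + (½)/3)) = (-198 - 13)/(10*(-3) + (18 + (½)*(⅓))) = -211/(-30 + (18 + ⅙)) = -211/(-30 + 109/6) = -211/(-71/6) = -211*(-6/71) = 1266/71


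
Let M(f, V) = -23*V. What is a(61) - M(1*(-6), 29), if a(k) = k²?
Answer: 4388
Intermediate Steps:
a(61) - M(1*(-6), 29) = 61² - (-23)*29 = 3721 - 1*(-667) = 3721 + 667 = 4388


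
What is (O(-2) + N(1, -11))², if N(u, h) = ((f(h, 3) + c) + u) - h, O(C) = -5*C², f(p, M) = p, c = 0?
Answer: 361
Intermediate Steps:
N(u, h) = u (N(u, h) = ((h + 0) + u) - h = (h + u) - h = u)
(O(-2) + N(1, -11))² = (-5*(-2)² + 1)² = (-5*4 + 1)² = (-20 + 1)² = (-19)² = 361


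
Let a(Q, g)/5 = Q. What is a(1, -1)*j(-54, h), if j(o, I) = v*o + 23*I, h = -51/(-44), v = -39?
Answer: 469185/44 ≈ 10663.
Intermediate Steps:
a(Q, g) = 5*Q
h = 51/44 (h = -51*(-1/44) = 51/44 ≈ 1.1591)
j(o, I) = -39*o + 23*I
a(1, -1)*j(-54, h) = (5*1)*(-39*(-54) + 23*(51/44)) = 5*(2106 + 1173/44) = 5*(93837/44) = 469185/44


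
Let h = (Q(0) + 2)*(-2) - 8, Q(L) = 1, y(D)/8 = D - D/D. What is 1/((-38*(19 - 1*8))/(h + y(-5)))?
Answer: 31/209 ≈ 0.14833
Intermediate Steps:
y(D) = -8 + 8*D (y(D) = 8*(D - D/D) = 8*(D - 1*1) = 8*(D - 1) = 8*(-1 + D) = -8 + 8*D)
h = -14 (h = (1 + 2)*(-2) - 8 = 3*(-2) - 8 = -6 - 8 = -14)
1/((-38*(19 - 1*8))/(h + y(-5))) = 1/((-38*(19 - 1*8))/(-14 + (-8 + 8*(-5)))) = 1/((-38*(19 - 8))/(-14 + (-8 - 40))) = 1/((-38*11)/(-14 - 48)) = 1/(-418/(-62)) = 1/(-418*(-1/62)) = 1/(209/31) = 31/209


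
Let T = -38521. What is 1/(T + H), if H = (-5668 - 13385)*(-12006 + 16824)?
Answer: -1/91835875 ≈ -1.0889e-8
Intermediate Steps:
H = -91797354 (H = -19053*4818 = -91797354)
1/(T + H) = 1/(-38521 - 91797354) = 1/(-91835875) = -1/91835875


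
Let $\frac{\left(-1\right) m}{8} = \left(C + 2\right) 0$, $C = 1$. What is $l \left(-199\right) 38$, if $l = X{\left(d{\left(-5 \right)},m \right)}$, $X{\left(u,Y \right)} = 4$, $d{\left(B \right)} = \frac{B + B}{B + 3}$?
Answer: $-30248$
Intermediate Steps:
$d{\left(B \right)} = \frac{2 B}{3 + B}$
$m = 0$ ($m = - 8 \left(1 + 2\right) 0 = - 8 \cdot 3 \cdot 0 = \left(-8\right) 0 = 0$)
$l = 4$
$l \left(-199\right) 38 = 4 \left(-199\right) 38 = \left(-796\right) 38 = -30248$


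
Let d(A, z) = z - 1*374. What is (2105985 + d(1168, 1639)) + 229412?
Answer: 2336662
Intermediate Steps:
d(A, z) = -374 + z (d(A, z) = z - 374 = -374 + z)
(2105985 + d(1168, 1639)) + 229412 = (2105985 + (-374 + 1639)) + 229412 = (2105985 + 1265) + 229412 = 2107250 + 229412 = 2336662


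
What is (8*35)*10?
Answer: 2800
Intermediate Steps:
(8*35)*10 = 280*10 = 2800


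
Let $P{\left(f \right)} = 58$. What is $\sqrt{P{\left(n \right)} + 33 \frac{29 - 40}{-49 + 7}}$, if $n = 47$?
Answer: $\frac{\sqrt{13062}}{14} \approx 8.1635$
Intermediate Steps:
$\sqrt{P{\left(n \right)} + 33 \frac{29 - 40}{-49 + 7}} = \sqrt{58 + 33 \frac{29 - 40}{-49 + 7}} = \sqrt{58 + 33 \left(- \frac{11}{-42}\right)} = \sqrt{58 + 33 \left(\left(-11\right) \left(- \frac{1}{42}\right)\right)} = \sqrt{58 + 33 \cdot \frac{11}{42}} = \sqrt{58 + \frac{121}{14}} = \sqrt{\frac{933}{14}} = \frac{\sqrt{13062}}{14}$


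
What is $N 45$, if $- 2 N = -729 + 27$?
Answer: $15795$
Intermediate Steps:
$N = 351$ ($N = - \frac{-729 + 27}{2} = \left(- \frac{1}{2}\right) \left(-702\right) = 351$)
$N 45 = 351 \cdot 45 = 15795$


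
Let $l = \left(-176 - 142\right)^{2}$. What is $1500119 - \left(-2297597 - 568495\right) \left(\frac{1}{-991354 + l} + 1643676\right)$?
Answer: $\frac{2096904776502407719}{445115} \approx 4.7109 \cdot 10^{12}$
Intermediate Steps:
$l = 101124$ ($l = \left(-318\right)^{2} = 101124$)
$1500119 - \left(-2297597 - 568495\right) \left(\frac{1}{-991354 + l} + 1643676\right) = 1500119 - \left(-2297597 - 568495\right) \left(\frac{1}{-991354 + 101124} + 1643676\right) = 1500119 - - 2866092 \left(\frac{1}{-890230} + 1643676\right) = 1500119 - - 2866092 \left(- \frac{1}{890230} + 1643676\right) = 1500119 - \left(-2866092\right) \frac{1463249685479}{890230} = 1500119 - - \frac{2096904108776939034}{445115} = 1500119 + \frac{2096904108776939034}{445115} = \frac{2096904776502407719}{445115}$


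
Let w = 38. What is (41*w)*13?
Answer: 20254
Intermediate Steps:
(41*w)*13 = (41*38)*13 = 1558*13 = 20254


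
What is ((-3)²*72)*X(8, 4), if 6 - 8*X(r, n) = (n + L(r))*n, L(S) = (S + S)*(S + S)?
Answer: -83754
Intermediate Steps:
L(S) = 4*S² (L(S) = (2*S)*(2*S) = 4*S²)
X(r, n) = ¾ - n*(n + 4*r²)/8 (X(r, n) = ¾ - (n + 4*r²)*n/8 = ¾ - n*(n + 4*r²)/8)
((-3)²*72)*X(8, 4) = ((-3)²*72)*(¾ - ⅛*4² - ½*4*8²) = (9*72)*(¾ - ⅛*16 - ½*4*64) = 648*(¾ - 2 - 128) = 648*(-517/4) = -83754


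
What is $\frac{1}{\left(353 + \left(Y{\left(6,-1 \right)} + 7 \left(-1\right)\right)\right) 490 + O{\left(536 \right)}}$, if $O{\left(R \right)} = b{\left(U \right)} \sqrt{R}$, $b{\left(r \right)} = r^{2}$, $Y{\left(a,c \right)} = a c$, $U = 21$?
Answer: $\frac{425}{70539077} - \frac{9 \sqrt{134}}{282156308} \approx 5.6558 \cdot 10^{-6}$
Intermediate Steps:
$O{\left(R \right)} = 441 \sqrt{R}$ ($O{\left(R \right)} = 21^{2} \sqrt{R} = 441 \sqrt{R}$)
$\frac{1}{\left(353 + \left(Y{\left(6,-1 \right)} + 7 \left(-1\right)\right)\right) 490 + O{\left(536 \right)}} = \frac{1}{\left(353 + \left(6 \left(-1\right) + 7 \left(-1\right)\right)\right) 490 + 441 \sqrt{536}} = \frac{1}{\left(353 - 13\right) 490 + 441 \cdot 2 \sqrt{134}} = \frac{1}{\left(353 - 13\right) 490 + 882 \sqrt{134}} = \frac{1}{340 \cdot 490 + 882 \sqrt{134}} = \frac{1}{166600 + 882 \sqrt{134}}$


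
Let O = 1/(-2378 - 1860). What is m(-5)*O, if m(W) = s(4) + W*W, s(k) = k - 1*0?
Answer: -29/4238 ≈ -0.0068429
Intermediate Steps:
s(k) = k (s(k) = k + 0 = k)
O = -1/4238 (O = 1/(-4238) = -1/4238 ≈ -0.00023596)
m(W) = 4 + W² (m(W) = 4 + W*W = 4 + W²)
m(-5)*O = (4 + (-5)²)*(-1/4238) = (4 + 25)*(-1/4238) = 29*(-1/4238) = -29/4238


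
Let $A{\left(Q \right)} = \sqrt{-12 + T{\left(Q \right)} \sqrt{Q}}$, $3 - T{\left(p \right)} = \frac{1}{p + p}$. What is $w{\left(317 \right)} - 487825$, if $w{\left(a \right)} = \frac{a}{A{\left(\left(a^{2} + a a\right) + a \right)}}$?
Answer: $-487825 + \frac{317 \sqrt{402590}}{\sqrt{-4831080 + 1207769 \sqrt{201295}}} \approx -4.8782 \cdot 10^{5}$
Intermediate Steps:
$T{\left(p \right)} = 3 - \frac{1}{2 p}$ ($T{\left(p \right)} = 3 - \frac{1}{p + p} = 3 - \frac{1}{2 p}$)
$A{\left(Q \right)} = \sqrt{-12 + \sqrt{Q} \left(3 - \frac{1}{2 Q}\right)}$ ($A{\left(Q \right)} = \sqrt{-12 + \left(3 - \frac{1}{2 Q}\right) \sqrt{Q}} = \sqrt{-12 + \sqrt{Q} \left(3 - \frac{1}{2 Q}\right)}$)
$w{\left(a \right)} = \frac{2 a}{\sqrt{-48 - \frac{2}{\sqrt{a + 2 a^{2}}} + 12 \sqrt{a + 2 a^{2}}}}$ ($w{\left(a \right)} = \frac{a}{\frac{1}{2} \sqrt{-48 - \frac{2}{\sqrt{\left(a^{2} + a a\right) + a}} + 12 \sqrt{\left(a^{2} + a a\right) + a}}} = \frac{a}{\frac{1}{2} \sqrt{-48 - \frac{2}{\sqrt{\left(a^{2} + a^{2}\right) + a}} + 12 \sqrt{\left(a^{2} + a^{2}\right) + a}}} = \frac{a}{\frac{1}{2} \sqrt{-48 - \frac{2}{\sqrt{2 a^{2} + a}} + 12 \sqrt{2 a^{2} + a}}} = \frac{a}{\frac{1}{2} \sqrt{-48 - \frac{2}{\sqrt{a + 2 a^{2}}} + 12 \sqrt{a + 2 a^{2}}}} = a \frac{2}{\sqrt{-48 - \frac{2}{\sqrt{a + 2 a^{2}}} + 12 \sqrt{a + 2 a^{2}}}} = \frac{2 a}{\sqrt{-48 - \frac{2}{\sqrt{a + 2 a^{2}}} + 12 \sqrt{a + 2 a^{2}}}}$)
$w{\left(317 \right)} - 487825 = \frac{317 \sqrt{2}}{\frac{1}{317} \sqrt{317} \frac{1}{\sqrt{1 + 2 \cdot 317}} \sqrt{\sqrt{317 \left(1 + 2 \cdot 317\right)} \left(-1 + 6 \cdot 317 \left(1 + 2 \cdot 317\right)\right) - 7608 \left(1 + 2 \cdot 317\right)}} - 487825 = \frac{317 \sqrt{2}}{\frac{1}{317} \sqrt{317} \frac{1}{\sqrt{1 + 634}} \sqrt{\sqrt{317 \left(1 + 634\right)} \left(-1 + 6 \cdot 317 \left(1 + 634\right)\right) - 7608 \left(1 + 634\right)}} - 487825 = \frac{317 \sqrt{2}}{\frac{1}{201295} \sqrt{201295} \sqrt{\sqrt{317 \cdot 635} \left(-1 + 6 \cdot 317 \cdot 635\right) - 7608 \cdot 635}} - 487825 = \frac{317 \sqrt{2}}{\frac{1}{201295} \sqrt{201295} \sqrt{\sqrt{201295} \left(-1 + 1207770\right) - 4831080}} - 487825 = \frac{317 \sqrt{2}}{\frac{1}{201295} \sqrt{201295} \sqrt{\sqrt{201295} \cdot 1207769 - 4831080}} - 487825 = \frac{317 \sqrt{2}}{\frac{1}{201295} \sqrt{201295} \sqrt{1207769 \sqrt{201295} - 4831080}} - 487825 = \frac{317 \sqrt{2}}{\frac{1}{201295} \sqrt{201295} \sqrt{-4831080 + 1207769 \sqrt{201295}}} - 487825 = \frac{317 \sqrt{2}}{\sqrt{-24 + \frac{1207769 \sqrt{201295}}{201295}}} - 487825 = -487825 + \frac{317 \sqrt{2}}{\sqrt{-24 + \frac{1207769 \sqrt{201295}}{201295}}}$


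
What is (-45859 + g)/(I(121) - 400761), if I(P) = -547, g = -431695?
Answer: 238777/200654 ≈ 1.1900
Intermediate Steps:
(-45859 + g)/(I(121) - 400761) = (-45859 - 431695)/(-547 - 400761) = -477554/(-401308) = -477554*(-1/401308) = 238777/200654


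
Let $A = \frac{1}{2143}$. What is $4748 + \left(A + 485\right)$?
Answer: $\frac{11214320}{2143} \approx 5233.0$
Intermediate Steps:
$A = \frac{1}{2143} \approx 0.00046664$
$4748 + \left(A + 485\right) = 4748 + \left(\frac{1}{2143} + 485\right) = 4748 + \frac{1039356}{2143} = \frac{11214320}{2143}$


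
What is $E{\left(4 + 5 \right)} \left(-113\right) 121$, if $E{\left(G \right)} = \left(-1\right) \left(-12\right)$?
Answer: $-164076$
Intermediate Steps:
$E{\left(G \right)} = 12$
$E{\left(4 + 5 \right)} \left(-113\right) 121 = 12 \left(-113\right) 121 = \left(-1356\right) 121 = -164076$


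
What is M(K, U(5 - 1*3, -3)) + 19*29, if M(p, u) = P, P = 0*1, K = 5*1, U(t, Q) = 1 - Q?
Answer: 551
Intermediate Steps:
K = 5
P = 0
M(p, u) = 0
M(K, U(5 - 1*3, -3)) + 19*29 = 0 + 19*29 = 0 + 551 = 551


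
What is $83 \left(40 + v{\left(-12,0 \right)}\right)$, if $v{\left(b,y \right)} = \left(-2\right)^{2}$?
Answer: $3652$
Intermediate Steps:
$v{\left(b,y \right)} = 4$
$83 \left(40 + v{\left(-12,0 \right)}\right) = 83 \left(40 + 4\right) = 83 \cdot 44 = 3652$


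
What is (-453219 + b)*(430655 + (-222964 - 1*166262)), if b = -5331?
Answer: -18997267950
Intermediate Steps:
(-453219 + b)*(430655 + (-222964 - 1*166262)) = (-453219 - 5331)*(430655 + (-222964 - 1*166262)) = -458550*(430655 + (-222964 - 166262)) = -458550*(430655 - 389226) = -458550*41429 = -18997267950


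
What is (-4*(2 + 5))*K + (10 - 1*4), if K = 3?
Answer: -78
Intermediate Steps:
(-4*(2 + 5))*K + (10 - 1*4) = -4*(2 + 5)*3 + (10 - 1*4) = -4*7*3 + (10 - 4) = -28*3 + 6 = -84 + 6 = -78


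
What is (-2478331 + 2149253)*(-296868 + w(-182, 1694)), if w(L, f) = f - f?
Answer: 97692727704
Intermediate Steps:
w(L, f) = 0
(-2478331 + 2149253)*(-296868 + w(-182, 1694)) = (-2478331 + 2149253)*(-296868 + 0) = -329078*(-296868) = 97692727704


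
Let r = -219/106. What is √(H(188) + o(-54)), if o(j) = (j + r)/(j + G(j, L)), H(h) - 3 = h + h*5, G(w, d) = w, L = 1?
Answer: √457694962/636 ≈ 33.638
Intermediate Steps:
r = -219/106 (r = -219*1/106 = -219/106 ≈ -2.0660)
H(h) = 3 + 6*h (H(h) = 3 + (h + h*5) = 3 + (h + 5*h) = 3 + 6*h)
o(j) = (-219/106 + j)/(2*j) (o(j) = (j - 219/106)/(j + j) = (-219/106 + j)/((2*j)) = (-219/106 + j)*(1/(2*j)) = (-219/106 + j)/(2*j))
√(H(188) + o(-54)) = √((3 + 6*188) + (1/212)*(-219 + 106*(-54))/(-54)) = √((3 + 1128) + (1/212)*(-1/54)*(-219 - 5724)) = √(1131 + (1/212)*(-1/54)*(-5943)) = √(1131 + 1981/3816) = √(4317877/3816) = √457694962/636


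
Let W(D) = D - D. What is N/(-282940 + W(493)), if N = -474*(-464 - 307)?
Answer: -182727/141470 ≈ -1.2916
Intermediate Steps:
W(D) = 0
N = 365454 (N = -474*(-771) = 365454)
N/(-282940 + W(493)) = 365454/(-282940 + 0) = 365454/(-282940) = 365454*(-1/282940) = -182727/141470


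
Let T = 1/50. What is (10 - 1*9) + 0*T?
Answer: 1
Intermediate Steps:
T = 1/50 ≈ 0.020000
(10 - 1*9) + 0*T = (10 - 1*9) + 0*(1/50) = (10 - 9) + 0 = 1 + 0 = 1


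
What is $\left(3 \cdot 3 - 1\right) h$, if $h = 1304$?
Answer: $10432$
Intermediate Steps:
$\left(3 \cdot 3 - 1\right) h = \left(3 \cdot 3 - 1\right) 1304 = \left(9 - 1\right) 1304 = 8 \cdot 1304 = 10432$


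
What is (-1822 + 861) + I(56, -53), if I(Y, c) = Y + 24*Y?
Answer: 439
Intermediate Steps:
I(Y, c) = 25*Y
(-1822 + 861) + I(56, -53) = (-1822 + 861) + 25*56 = -961 + 1400 = 439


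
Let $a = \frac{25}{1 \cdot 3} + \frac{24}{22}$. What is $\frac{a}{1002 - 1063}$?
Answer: $- \frac{311}{2013} \approx -0.1545$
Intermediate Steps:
$a = \frac{311}{33}$ ($a = \frac{25}{3} + 24 \cdot \frac{1}{22} = 25 \cdot \frac{1}{3} + \frac{12}{11} = \frac{25}{3} + \frac{12}{11} = \frac{311}{33} \approx 9.4242$)
$\frac{a}{1002 - 1063} = \frac{311}{33 \left(1002 - 1063\right)} = \frac{311}{33 \left(-61\right)} = \frac{311}{33} \left(- \frac{1}{61}\right) = - \frac{311}{2013}$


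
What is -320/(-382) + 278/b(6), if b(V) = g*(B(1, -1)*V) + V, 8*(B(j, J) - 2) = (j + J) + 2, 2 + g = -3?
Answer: -86516/23493 ≈ -3.6826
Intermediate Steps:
g = -5 (g = -2 - 3 = -5)
B(j, J) = 9/4 + J/8 + j/8 (B(j, J) = 2 + ((j + J) + 2)/8 = 2 + ((J + j) + 2)/8 = 2 + (2 + J + j)/8 = 2 + (¼ + J/8 + j/8) = 9/4 + J/8 + j/8)
b(V) = -41*V/4 (b(V) = -5*(9/4 + (⅛)*(-1) + (⅛)*1)*V + V = -5*(9/4 - ⅛ + ⅛)*V + V = -45*V/4 + V = -41*V/4)
-320/(-382) + 278/b(6) = -320/(-382) + 278/((-41/4*6)) = -320*(-1/382) + 278/(-123/2) = 160/191 + 278*(-2/123) = 160/191 - 556/123 = -86516/23493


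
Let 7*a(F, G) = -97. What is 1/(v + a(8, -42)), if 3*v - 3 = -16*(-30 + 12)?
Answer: 7/582 ≈ 0.012027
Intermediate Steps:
a(F, G) = -97/7 (a(F, G) = (⅐)*(-97) = -97/7)
v = 97 (v = 1 + (-16*(-30 + 12))/3 = 1 + (-16*(-18))/3 = 1 + (⅓)*288 = 1 + 96 = 97)
1/(v + a(8, -42)) = 1/(97 - 97/7) = 1/(582/7) = 7/582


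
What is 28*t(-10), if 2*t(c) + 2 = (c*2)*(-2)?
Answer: 532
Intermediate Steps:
t(c) = -1 - 2*c (t(c) = -1 + ((c*2)*(-2))/2 = -1 + ((2*c)*(-2))/2 = -1 + (-4*c)/2 = -1 - 2*c)
28*t(-10) = 28*(-1 - 2*(-10)) = 28*(-1 + 20) = 28*19 = 532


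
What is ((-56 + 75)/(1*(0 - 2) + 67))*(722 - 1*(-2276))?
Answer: 56962/65 ≈ 876.34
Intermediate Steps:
((-56 + 75)/(1*(0 - 2) + 67))*(722 - 1*(-2276)) = (19/(1*(-2) + 67))*(722 + 2276) = (19/(-2 + 67))*2998 = (19/65)*2998 = 56962/65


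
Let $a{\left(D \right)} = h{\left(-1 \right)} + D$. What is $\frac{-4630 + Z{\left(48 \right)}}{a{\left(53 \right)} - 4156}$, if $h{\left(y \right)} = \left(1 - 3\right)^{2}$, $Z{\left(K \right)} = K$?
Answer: $\frac{4582}{4099} \approx 1.1178$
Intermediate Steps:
$h{\left(y \right)} = 4$ ($h{\left(y \right)} = \left(-2\right)^{2} = 4$)
$a{\left(D \right)} = 4 + D$
$\frac{-4630 + Z{\left(48 \right)}}{a{\left(53 \right)} - 4156} = \frac{-4630 + 48}{\left(4 + 53\right) - 4156} = - \frac{4582}{57 - 4156} = - \frac{4582}{-4099} = \left(-4582\right) \left(- \frac{1}{4099}\right) = \frac{4582}{4099}$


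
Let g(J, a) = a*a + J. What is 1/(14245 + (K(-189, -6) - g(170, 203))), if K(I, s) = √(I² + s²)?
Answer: -27134/736218199 - 3*√3973/736218199 ≈ -3.7113e-5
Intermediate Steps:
g(J, a) = J + a² (g(J, a) = a² + J = J + a²)
1/(14245 + (K(-189, -6) - g(170, 203))) = 1/(14245 + (√((-189)² + (-6)²) - (170 + 203²))) = 1/(14245 + (√(35721 + 36) - (170 + 41209))) = 1/(14245 + (√35757 - 1*41379)) = 1/(14245 + (3*√3973 - 41379)) = 1/(14245 + (-41379 + 3*√3973)) = 1/(-27134 + 3*√3973)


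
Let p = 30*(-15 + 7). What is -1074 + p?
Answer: -1314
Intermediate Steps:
p = -240 (p = 30*(-8) = -240)
-1074 + p = -1074 - 240 = -1314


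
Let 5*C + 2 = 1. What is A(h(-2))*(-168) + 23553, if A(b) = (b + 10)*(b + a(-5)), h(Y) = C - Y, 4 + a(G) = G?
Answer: 945657/25 ≈ 37826.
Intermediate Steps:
C = -1/5 (C = -2/5 + (1/5)*1 = -2/5 + 1/5 = -1/5 ≈ -0.20000)
a(G) = -4 + G
h(Y) = -1/5 - Y
A(b) = (-9 + b)*(10 + b) (A(b) = (b + 10)*(b + (-4 - 5)) = (10 + b)*(b - 9) = (10 + b)*(-9 + b) = (-9 + b)*(10 + b))
A(h(-2))*(-168) + 23553 = (-90 + (-1/5 - 1*(-2)) + (-1/5 - 1*(-2))**2)*(-168) + 23553 = (-90 + (-1/5 + 2) + (-1/5 + 2)**2)*(-168) + 23553 = (-90 + 9/5 + (9/5)**2)*(-168) + 23553 = (-90 + 9/5 + 81/25)*(-168) + 23553 = -2124/25*(-168) + 23553 = 356832/25 + 23553 = 945657/25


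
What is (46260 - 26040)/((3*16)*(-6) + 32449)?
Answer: 20220/32161 ≈ 0.62871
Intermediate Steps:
(46260 - 26040)/((3*16)*(-6) + 32449) = 20220/(48*(-6) + 32449) = 20220/(-288 + 32449) = 20220/32161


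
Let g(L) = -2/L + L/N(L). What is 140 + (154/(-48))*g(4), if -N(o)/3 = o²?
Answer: 40859/288 ≈ 141.87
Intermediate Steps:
N(o) = -3*o²
g(L) = -7/(3*L) (g(L) = -2/L + L/((-3*L²)) = -2/L + L*(-1/(3*L²)) = -2/L - 1/(3*L) = -7/(3*L))
140 + (154/(-48))*g(4) = 140 + (154/(-48))*(-7/3/4) = 140 + (154*(-1/48))*(-7/3*¼) = 140 - 77/24*(-7/12) = 140 + 539/288 = 40859/288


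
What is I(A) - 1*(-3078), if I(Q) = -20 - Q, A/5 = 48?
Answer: 2818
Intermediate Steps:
A = 240 (A = 5*48 = 240)
I(A) - 1*(-3078) = (-20 - 1*240) - 1*(-3078) = (-20 - 240) + 3078 = -260 + 3078 = 2818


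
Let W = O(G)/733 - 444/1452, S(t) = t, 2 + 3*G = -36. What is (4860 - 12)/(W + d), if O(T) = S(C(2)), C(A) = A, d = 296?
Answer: 143327888/8742083 ≈ 16.395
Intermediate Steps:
G = -38/3 (G = -⅔ + (⅓)*(-36) = -⅔ - 12 = -38/3 ≈ -12.667)
O(T) = 2
W = -26879/88693 (W = 2/733 - 444/1452 = 2*(1/733) - 444*1/1452 = 2/733 - 37/121 = -26879/88693 ≈ -0.30306)
(4860 - 12)/(W + d) = (4860 - 12)/(-26879/88693 + 296) = 4848/(26226249/88693) = 4848*(88693/26226249) = 143327888/8742083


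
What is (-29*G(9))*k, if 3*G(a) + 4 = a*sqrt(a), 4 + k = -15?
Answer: 12673/3 ≈ 4224.3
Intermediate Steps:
k = -19 (k = -4 - 15 = -19)
G(a) = -4/3 + a**(3/2)/3 (G(a) = -4/3 + (a*sqrt(a))/3 = -4/3 + a**(3/2)/3)
(-29*G(9))*k = -29*(-4/3 + 9**(3/2)/3)*(-19) = -29*(-4/3 + (1/3)*27)*(-19) = -29*(-4/3 + 9)*(-19) = -29*23/3*(-19) = -667/3*(-19) = 12673/3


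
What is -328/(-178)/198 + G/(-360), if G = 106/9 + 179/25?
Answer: -3433519/79299000 ≈ -0.043298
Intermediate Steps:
G = 4261/225 (G = 106*(⅑) + 179*(1/25) = 106/9 + 179/25 = 4261/225 ≈ 18.938)
-328/(-178)/198 + G/(-360) = -328/(-178)/198 + (4261/225)/(-360) = -328*(-1/178)*(1/198) + (4261/225)*(-1/360) = (164/89)*(1/198) - 4261/81000 = 82/8811 - 4261/81000 = -3433519/79299000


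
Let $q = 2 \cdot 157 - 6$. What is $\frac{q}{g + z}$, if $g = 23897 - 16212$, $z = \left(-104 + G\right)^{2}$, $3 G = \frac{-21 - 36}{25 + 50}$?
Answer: $\frac{866250}{52182443} \approx 0.0166$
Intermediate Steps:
$G = - \frac{19}{75}$ ($G = \frac{\left(-21 - 36\right) \frac{1}{25 + 50}}{3} = \frac{\left(-57\right) \frac{1}{75}}{3} = \frac{1}{3} \left(- \frac{19}{25}\right) = - \frac{19}{75} \approx -0.25333$)
$z = \frac{61136761}{5625}$ ($z = \left(-104 - \frac{19}{75}\right)^{2} = \left(- \frac{7819}{75}\right)^{2} = \frac{61136761}{5625} \approx 10869.0$)
$g = 7685$ ($g = 23897 - 16212 = 7685$)
$q = 308$ ($q = 314 - 6 = 308$)
$\frac{q}{g + z} = \frac{308}{7685 + \frac{61136761}{5625}} = \frac{308}{\frac{104364886}{5625}} = 308 \cdot \frac{5625}{104364886} = \frac{866250}{52182443}$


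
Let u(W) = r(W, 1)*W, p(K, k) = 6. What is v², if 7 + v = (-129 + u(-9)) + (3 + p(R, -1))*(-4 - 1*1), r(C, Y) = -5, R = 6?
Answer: 18496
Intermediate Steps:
u(W) = -5*W
v = -136 (v = -7 + ((-129 - 5*(-9)) + (3 + 6)*(-4 - 1*1)) = -7 + ((-129 + 45) + 9*(-4 - 1)) = -7 + (-84 + 9*(-5)) = -7 + (-84 - 45) = -7 - 129 = -136)
v² = (-136)² = 18496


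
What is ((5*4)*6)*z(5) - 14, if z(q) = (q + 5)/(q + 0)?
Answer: 226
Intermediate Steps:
z(q) = (5 + q)/q
((5*4)*6)*z(5) - 14 = ((5*4)*6)*((5 + 5)/5) - 14 = (20*6)*((1/5)*10) - 14 = 120*2 - 14 = 240 - 14 = 226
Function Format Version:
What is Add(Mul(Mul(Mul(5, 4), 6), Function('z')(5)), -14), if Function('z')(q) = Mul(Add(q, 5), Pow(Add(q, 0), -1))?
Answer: 226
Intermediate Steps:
Function('z')(q) = Mul(Pow(q, -1), Add(5, q)) (Function('z')(q) = Mul(Add(5, q), Pow(q, -1)) = Mul(Pow(q, -1), Add(5, q)))
Add(Mul(Mul(Mul(5, 4), 6), Function('z')(5)), -14) = Add(Mul(Mul(Mul(5, 4), 6), Mul(Pow(5, -1), Add(5, 5))), -14) = Add(Mul(Mul(20, 6), Mul(Rational(1, 5), 10)), -14) = Add(Mul(120, 2), -14) = Add(240, -14) = 226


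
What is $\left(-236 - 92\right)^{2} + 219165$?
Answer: $326749$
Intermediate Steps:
$\left(-236 - 92\right)^{2} + 219165 = \left(-328\right)^{2} + 219165 = 107584 + 219165 = 326749$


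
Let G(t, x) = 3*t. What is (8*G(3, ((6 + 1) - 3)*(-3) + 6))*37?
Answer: 2664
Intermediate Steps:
(8*G(3, ((6 + 1) - 3)*(-3) + 6))*37 = (8*(3*3))*37 = (8*9)*37 = 72*37 = 2664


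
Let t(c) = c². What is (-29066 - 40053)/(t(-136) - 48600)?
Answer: 69119/30104 ≈ 2.2960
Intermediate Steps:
(-29066 - 40053)/(t(-136) - 48600) = (-29066 - 40053)/((-136)² - 48600) = -69119/(18496 - 48600) = -69119/(-30104) = -69119*(-1/30104) = 69119/30104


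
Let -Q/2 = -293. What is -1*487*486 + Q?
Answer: -236096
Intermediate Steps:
Q = 586 (Q = -2*(-293) = 586)
-1*487*486 + Q = -1*487*486 + 586 = -487*486 + 586 = -236682 + 586 = -236096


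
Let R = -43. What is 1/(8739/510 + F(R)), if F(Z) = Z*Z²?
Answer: -170/13513277 ≈ -1.2580e-5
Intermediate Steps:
F(Z) = Z³
1/(8739/510 + F(R)) = 1/(8739/510 + (-43)³) = 1/(8739*(1/510) - 79507) = 1/(2913/170 - 79507) = 1/(-13513277/170) = -170/13513277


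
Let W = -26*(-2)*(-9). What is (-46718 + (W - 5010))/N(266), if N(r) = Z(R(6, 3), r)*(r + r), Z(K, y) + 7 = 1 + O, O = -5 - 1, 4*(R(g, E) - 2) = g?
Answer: 13049/1596 ≈ 8.1761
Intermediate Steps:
R(g, E) = 2 + g/4
O = -6
Z(K, y) = -12 (Z(K, y) = -7 + (1 - 6) = -7 - 5 = -12)
W = -468 (W = 52*(-9) = -468)
N(r) = -24*r (N(r) = -12*(r + r) = -24*r)
(-46718 + (W - 5010))/N(266) = (-46718 + (-468 - 5010))/((-24*266)) = (-46718 - 5478)/(-6384) = -52196*(-1/6384) = 13049/1596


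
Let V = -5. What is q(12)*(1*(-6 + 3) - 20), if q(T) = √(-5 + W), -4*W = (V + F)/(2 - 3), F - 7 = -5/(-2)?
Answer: -23*I*√62/4 ≈ -45.276*I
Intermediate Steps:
F = 19/2 (F = 7 - 5/(-2) = 7 - 5*(-½) = 7 + 5/2 = 19/2 ≈ 9.5000)
W = 9/8 (W = -(-5 + 19/2)/(4*(2 - 3)) = -9/(8*(-1)) = -9*(-1)/8 = -¼*(-9/2) = 9/8 ≈ 1.1250)
q(T) = I*√62/4 (q(T) = √(-5 + 9/8) = √(-31/8) = I*√62/4)
q(12)*(1*(-6 + 3) - 20) = (I*√62/4)*(1*(-6 + 3) - 20) = (I*√62/4)*(1*(-3) - 20) = (I*√62/4)*(-3 - 20) = (I*√62/4)*(-23) = -23*I*√62/4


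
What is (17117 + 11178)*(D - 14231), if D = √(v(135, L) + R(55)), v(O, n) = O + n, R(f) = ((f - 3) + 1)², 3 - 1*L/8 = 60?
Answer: -402666145 + 56590*√622 ≈ -4.0125e+8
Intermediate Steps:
L = -456 (L = 24 - 8*60 = 24 - 480 = -456)
R(f) = (-2 + f)² (R(f) = ((-3 + f) + 1)² = (-2 + f)²)
D = 2*√622 (D = √((135 - 456) + (-2 + 55)²) = √(-321 + 53²) = √(-321 + 2809) = √2488 = 2*√622 ≈ 49.880)
(17117 + 11178)*(D - 14231) = (17117 + 11178)*(2*√622 - 14231) = 28295*(-14231 + 2*√622) = -402666145 + 56590*√622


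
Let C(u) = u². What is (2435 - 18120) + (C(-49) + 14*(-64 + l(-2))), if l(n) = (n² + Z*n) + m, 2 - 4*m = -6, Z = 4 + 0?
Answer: -14208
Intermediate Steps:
Z = 4
m = 2 (m = ½ - ¼*(-6) = ½ + 3/2 = 2)
l(n) = 2 + n² + 4*n (l(n) = (n² + 4*n) + 2 = 2 + n² + 4*n)
(2435 - 18120) + (C(-49) + 14*(-64 + l(-2))) = (2435 - 18120) + ((-49)² + 14*(-64 + (2 + (-2)² + 4*(-2)))) = -15685 + (2401 + 14*(-64 + (2 + 4 - 8))) = -15685 + (2401 + 14*(-64 - 2)) = -15685 + (2401 + 14*(-66)) = -15685 + (2401 - 924) = -15685 + 1477 = -14208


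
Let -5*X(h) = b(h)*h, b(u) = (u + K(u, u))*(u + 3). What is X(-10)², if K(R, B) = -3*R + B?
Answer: 19600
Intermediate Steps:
K(R, B) = B - 3*R
b(u) = -u*(3 + u) (b(u) = (u + (u - 3*u))*(u + 3) = (u - 2*u)*(3 + u) = (-u)*(3 + u) = -u*(3 + u))
X(h) = -h²*(-3 - h)/5 (X(h) = -h*(-3 - h)*h/5 = -h²*(-3 - h)/5)
X(-10)² = ((⅕)*(-10)²*(3 - 10))² = ((⅕)*100*(-7))² = (-140)² = 19600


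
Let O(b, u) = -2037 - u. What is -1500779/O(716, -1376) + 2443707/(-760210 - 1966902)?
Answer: 4091177129921/1802621032 ≈ 2269.6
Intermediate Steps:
-1500779/O(716, -1376) + 2443707/(-760210 - 1966902) = -1500779/(-2037 - 1*(-1376)) + 2443707/(-760210 - 1966902) = -1500779/(-2037 + 1376) + 2443707/(-2727112) = -1500779/(-661) + 2443707*(-1/2727112) = -1500779*(-1/661) - 2443707/2727112 = 1500779/661 - 2443707/2727112 = 4091177129921/1802621032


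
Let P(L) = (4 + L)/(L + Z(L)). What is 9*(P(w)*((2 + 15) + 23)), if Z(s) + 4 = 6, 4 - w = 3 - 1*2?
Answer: 504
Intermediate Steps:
w = 3 (w = 4 - (3 - 1*2) = 4 - (3 - 2) = 4 - 1*1 = 4 - 1 = 3)
Z(s) = 2 (Z(s) = -4 + 6 = 2)
P(L) = (4 + L)/(2 + L) (P(L) = (4 + L)/(L + 2) = (4 + L)/(2 + L))
9*(P(w)*((2 + 15) + 23)) = 9*(((4 + 3)/(2 + 3))*((2 + 15) + 23)) = 9*((7/5)*(17 + 23)) = 9*(((⅕)*7)*40) = 9*((7/5)*40) = 9*56 = 504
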